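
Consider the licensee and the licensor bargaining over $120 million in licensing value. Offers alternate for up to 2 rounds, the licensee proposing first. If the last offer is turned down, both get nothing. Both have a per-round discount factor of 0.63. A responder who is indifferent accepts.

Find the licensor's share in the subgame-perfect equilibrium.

Round 2 (the licensor proposes): rejection yields 0 for the licensee; the licensor offers 0 and keeps 120.
Round 1 (the licensee proposes): the licensor can get 120 next round, worth 0.63 × 120 = 75.6 now, so the licensee offers 75.6, keeping 44.4.

75.6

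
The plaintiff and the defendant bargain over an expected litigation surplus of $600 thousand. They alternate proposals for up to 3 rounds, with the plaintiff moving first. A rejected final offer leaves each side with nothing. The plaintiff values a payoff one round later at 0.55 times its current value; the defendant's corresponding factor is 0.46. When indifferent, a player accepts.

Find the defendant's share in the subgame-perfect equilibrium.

Round 3 (the plaintiff proposes): the defendant will accept anything ≥ 0, so the plaintiff offers 0 and keeps 600.
Round 2 (the defendant proposes): the plaintiff can get 600 next round, worth 0.55 × 600 = 330 now; the defendant offers that and keeps 270.
Round 1 (the plaintiff proposes): the defendant can get 270 next round, worth 0.46 × 270 = 124.2 now, so the plaintiff offers 124.2, keeping 475.8.

124.2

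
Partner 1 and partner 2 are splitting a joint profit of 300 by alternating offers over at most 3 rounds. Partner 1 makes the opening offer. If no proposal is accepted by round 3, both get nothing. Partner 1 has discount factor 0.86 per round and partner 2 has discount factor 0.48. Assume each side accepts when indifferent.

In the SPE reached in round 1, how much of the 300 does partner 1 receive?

Work backward from the last round.
Round 3 (partner 1 proposes): partner 2 will accept anything ≥ 0, so partner 1 offers 0 and keeps 300.
Round 2 (partner 2 proposes): partner 1 can get 300 next round, worth 0.86 × 300 = 258 now. Partner 2 offers 258 and keeps 300 − 258 = 42.
Round 1 (partner 1 proposes): partner 2 can get 42 next round, worth 0.48 × 42 = 20.16 now, so partner 1 offers 20.16, keeping 279.84.

279.84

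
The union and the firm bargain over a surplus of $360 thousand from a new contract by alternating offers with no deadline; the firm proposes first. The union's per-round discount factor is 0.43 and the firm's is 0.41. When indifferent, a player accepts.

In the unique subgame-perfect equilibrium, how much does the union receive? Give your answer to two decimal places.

In a stationary SPE each proposer offers the other exactly their discounted continuation value.
If the firm keeps x when proposing and the union keeps y when proposing, then x = 360 − 0.43y and y = 360 − 0.41x.
Solving: x = 360(1 − 0.43) / (1 − 0.41·0.43) = 205.2 / 0.8237 ≈ 249.1198.
The union gets 360 − 249.1198 ≈ 110.8802.

110.88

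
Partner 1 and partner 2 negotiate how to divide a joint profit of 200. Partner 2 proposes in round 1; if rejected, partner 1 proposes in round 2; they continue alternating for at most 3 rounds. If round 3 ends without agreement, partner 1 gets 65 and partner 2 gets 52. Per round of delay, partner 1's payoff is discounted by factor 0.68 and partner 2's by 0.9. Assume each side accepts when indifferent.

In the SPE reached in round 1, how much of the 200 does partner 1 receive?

53.38

Solve by backward induction from round 3.
Round 3 (partner 2 proposes): partner 1 gets 65 if talks fail, so partner 2 offers 65 and keeps 135.
Round 2 (partner 1 proposes): partner 2 can get 135 next round, worth 0.9 × 135 = 121.5 now; partner 1 offers that and keeps 78.5.
Round 1 (partner 2 proposes): partner 1 can get 78.5 next round, worth 0.68 × 78.5 = 53.38 now, so partner 2 offers 53.38, keeping 146.62.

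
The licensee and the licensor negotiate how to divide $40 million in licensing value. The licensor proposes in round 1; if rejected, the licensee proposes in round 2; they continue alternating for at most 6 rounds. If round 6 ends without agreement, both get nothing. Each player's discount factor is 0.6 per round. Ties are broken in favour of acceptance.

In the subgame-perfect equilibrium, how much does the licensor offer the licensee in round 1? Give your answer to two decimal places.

16.17

Round 6 (the licensee proposes): the licensor will accept anything ≥ 0, so the licensee offers 0 and keeps 40.
Round 5 (the licensor proposes): the licensee can get 40 next round, worth 0.6 × 40 = 24 now; the licensor offers that and keeps 16.
Round 4 (the licensee proposes): the licensor can get 16 next round, worth 0.6 × 16 = 9.6 now; the licensee offers that and keeps 30.4.
Round 3 (the licensor proposes): the licensee can get 30.4 next round, worth 0.6 × 30.4 = 18.24 now; the licensor offers that and keeps 21.76.
Round 2 (the licensee proposes): the licensor can get 21.76 next round, worth 0.6 × 21.76 = 13.056 now; the licensee offers that and keeps 26.944.
Round 1 (the licensor proposes): the licensee can get 26.944 next round, worth 0.6 × 26.944 = 16.1664 now; the licensor offers that and keeps 23.8336.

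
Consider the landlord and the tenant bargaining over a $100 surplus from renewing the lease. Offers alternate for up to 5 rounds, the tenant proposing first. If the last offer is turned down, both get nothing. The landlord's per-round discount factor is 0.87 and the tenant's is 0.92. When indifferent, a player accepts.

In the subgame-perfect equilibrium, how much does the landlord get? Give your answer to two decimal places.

Work backward from the last round.
Round 5 (the tenant proposes): the landlord will accept anything ≥ 0, so the tenant offers 0 and keeps 100.
Round 4 (the landlord proposes): the tenant can get 100 next round, worth 0.92 × 100 = 92 now. The landlord offers 92 and keeps 100 − 92 = 8.
Round 3 (the tenant proposes): the landlord can get 8 next round, worth 0.87 × 8 = 6.96 now. The tenant offers 6.96 and keeps 100 − 6.96 = 93.04.
Round 2 (the landlord proposes): the tenant can get 93.04 next round, worth 0.92 × 93.04 = 85.5968 now, so the landlord offers 85.5968, keeping 14.4032.
Round 1 (the tenant proposes): the landlord can get 14.4032 next round, worth 0.87 × 14.4032 = 12.530784 now, so the tenant offers 12.530784, keeping 87.469216.

12.53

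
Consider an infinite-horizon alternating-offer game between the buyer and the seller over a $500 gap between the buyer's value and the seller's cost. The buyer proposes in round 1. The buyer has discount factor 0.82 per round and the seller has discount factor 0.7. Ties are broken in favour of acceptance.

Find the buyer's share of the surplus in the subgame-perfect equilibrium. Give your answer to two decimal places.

Let x be the buyer's share when the buyer proposes and y be the seller's share when the seller proposes.
The seller accepts iff offered ≥ 0.7·y, so x = 500 − 0.7y. Symmetrically y = 500 − 0.82x.
Substituting: x = 500 − 0.7(500 − 0.82x), giving x(1 − 0.82·0.7) = 500(1 − 0.7).
So x = 500 × 0.3 / 0.426 ≈ 352.1127, and the seller receives 500 − x ≈ 147.8873.

352.11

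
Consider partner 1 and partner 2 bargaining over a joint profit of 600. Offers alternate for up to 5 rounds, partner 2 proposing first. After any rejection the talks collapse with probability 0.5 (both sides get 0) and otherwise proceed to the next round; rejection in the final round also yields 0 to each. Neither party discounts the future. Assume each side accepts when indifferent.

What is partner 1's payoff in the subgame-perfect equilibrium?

Round 5 (partner 2 proposes): rejection yields 0 for partner 1; partner 2 offers 0 and keeps 600.
Round 4 (partner 1 proposes): rejecting gives partner 2 an expected 0.5 × 600 = 300. Partner 1 offers 300 and keeps 600 − 300 = 300.
Round 3 (partner 2 proposes): rejecting gives partner 1 an expected 0.5 × 300 = 150; partner 2 offers that and keeps 450.
Round 2 (partner 1 proposes): rejecting gives partner 2 an expected 0.5 × 450 = 225; partner 1 offers that and keeps 375.
Round 1 (partner 2 proposes): rejecting gives partner 1 an expected 0.5 × 375 = 187.5, so partner 2 offers 187.5, keeping 412.5.

187.5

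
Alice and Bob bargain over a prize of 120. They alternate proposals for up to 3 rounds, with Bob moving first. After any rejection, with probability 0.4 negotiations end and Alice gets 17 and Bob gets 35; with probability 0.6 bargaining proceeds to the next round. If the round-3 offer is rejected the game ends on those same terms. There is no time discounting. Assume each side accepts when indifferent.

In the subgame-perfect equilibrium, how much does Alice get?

Round 3 (Bob proposes): Alice gets 17 if talks fail, so Bob offers 17 and keeps 103.
Round 2 (Alice proposes): rejecting gives Bob an expected 0.6 × 103 + 0.4 × 35 = 75.8. Alice offers 75.8 and keeps 120 − 75.8 = 44.2.
Round 1 (Bob proposes): rejecting gives Alice an expected 0.6 × 44.2 + 0.4 × 17 = 33.32. Bob offers 33.32 and keeps 120 − 33.32 = 86.68.

33.32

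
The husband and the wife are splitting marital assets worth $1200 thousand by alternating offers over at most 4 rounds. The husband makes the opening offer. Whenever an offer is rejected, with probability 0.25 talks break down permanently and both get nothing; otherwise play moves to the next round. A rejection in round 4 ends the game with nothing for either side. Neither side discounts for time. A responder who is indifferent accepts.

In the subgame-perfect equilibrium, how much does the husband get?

By backward induction:
Round 4 (the wife proposes): the husband will accept anything ≥ 0, so the wife offers 0 and keeps 1200.
Round 3 (the husband proposes): rejecting gives the wife an expected 0.75 × 1200 = 900, so the husband offers 900, keeping 300.
Round 2 (the wife proposes): rejecting gives the husband an expected 0.75 × 300 = 225; the wife offers that and keeps 975.
Round 1 (the husband proposes): rejecting gives the wife an expected 0.75 × 975 = 731.25; the husband offers that and keeps 468.75.

468.75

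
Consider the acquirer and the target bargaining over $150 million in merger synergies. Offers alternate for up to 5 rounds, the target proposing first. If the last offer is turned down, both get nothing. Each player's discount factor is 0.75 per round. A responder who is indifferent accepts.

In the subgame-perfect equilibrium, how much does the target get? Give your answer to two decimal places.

Round 5 (the target proposes): the acquirer will accept anything ≥ 0, so the target offers 0 and keeps 150.
Round 4 (the acquirer proposes): the target can get 150 next round, worth 0.75 × 150 = 112.5 now; the acquirer offers that and keeps 37.5.
Round 3 (the target proposes): the acquirer can get 37.5 next round, worth 0.75 × 37.5 = 28.125 now, so the target offers 28.125, keeping 121.875.
Round 2 (the acquirer proposes): the target can get 121.875 next round, worth 0.75 × 121.875 = 91.40625 now, so the acquirer offers 91.40625, keeping 58.59375.
Round 1 (the target proposes): the acquirer can get 58.59375 next round, worth 0.75 × 58.59375 = 43.9453125 now; the target offers that and keeps 106.0546875.

106.05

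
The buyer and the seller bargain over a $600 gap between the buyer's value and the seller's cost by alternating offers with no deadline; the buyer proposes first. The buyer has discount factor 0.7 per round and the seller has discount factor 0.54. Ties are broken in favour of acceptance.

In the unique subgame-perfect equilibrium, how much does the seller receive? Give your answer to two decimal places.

Let x be the buyer's share when the buyer proposes and y be the seller's share when the seller proposes.
The seller accepts iff offered ≥ 0.54·y, so x = 600 − 0.54y. Symmetrically y = 600 − 0.7x.
Substituting: x = 600 − 0.54(600 − 0.7x), giving x(1 − 0.7·0.54) = 600(1 − 0.54).
So x = 600 × 0.46 / 0.622 ≈ 443.7299, and the seller receives 600 − x ≈ 156.2701.

156.27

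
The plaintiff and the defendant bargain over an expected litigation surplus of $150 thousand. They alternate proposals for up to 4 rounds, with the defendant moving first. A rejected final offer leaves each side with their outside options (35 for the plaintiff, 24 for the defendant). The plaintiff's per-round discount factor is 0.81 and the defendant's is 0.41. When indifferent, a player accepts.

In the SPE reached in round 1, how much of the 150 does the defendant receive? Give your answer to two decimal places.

44.42

Round 4 (the plaintiff proposes): the defendant gets 24 if talks fail, so the plaintiff offers 24 and keeps 126.
Round 3 (the defendant proposes): the plaintiff can get 126 next round, worth 0.81 × 126 = 102.06 now. The defendant offers 102.06 and keeps 150 − 102.06 = 47.94.
Round 2 (the plaintiff proposes): the defendant can get 47.94 next round, worth 0.41 × 47.94 = 19.6554 now; the plaintiff offers that and keeps 130.3446.
Round 1 (the defendant proposes): the plaintiff can get 130.3446 next round, worth 0.81 × 130.3446 = 105.579126 now, so the defendant offers 105.579126, keeping 44.420874.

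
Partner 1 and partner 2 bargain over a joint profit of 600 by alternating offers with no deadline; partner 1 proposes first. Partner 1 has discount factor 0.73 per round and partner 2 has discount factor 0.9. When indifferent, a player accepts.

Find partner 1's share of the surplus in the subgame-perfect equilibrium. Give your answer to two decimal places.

174.93

When partner 1 proposes, partner 2 accepts any offer worth at least 0.9 times what partner 2 would get by proposing next round; and vice versa.
This gives x = 600 − 0.9y and y = 600 − 0.73x, where x and y are each side's share when it proposes.
Hence (1 − 0.9·0.73)x = 600(1 − 0.9), i.e. 0.343·x = 60.
x ≈ 174.9271; partner 2's share is 600 − x ≈ 425.0729.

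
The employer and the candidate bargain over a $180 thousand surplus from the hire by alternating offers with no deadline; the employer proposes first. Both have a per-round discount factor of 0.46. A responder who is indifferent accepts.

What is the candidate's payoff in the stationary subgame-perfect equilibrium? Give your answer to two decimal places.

56.71

When the employer proposes, the candidate accepts any offer worth at least 0.46 times what the candidate would get by proposing next round; and vice versa.
This gives x = 180 − 0.46y and y = 180 − 0.46x, where x and y are each side's share when it proposes.
Hence (1 − 0.46·0.46)x = 180(1 − 0.46), i.e. 0.7884·x = 97.2.
x ≈ 123.2877; the candidate's share is 180 − x ≈ 56.7123.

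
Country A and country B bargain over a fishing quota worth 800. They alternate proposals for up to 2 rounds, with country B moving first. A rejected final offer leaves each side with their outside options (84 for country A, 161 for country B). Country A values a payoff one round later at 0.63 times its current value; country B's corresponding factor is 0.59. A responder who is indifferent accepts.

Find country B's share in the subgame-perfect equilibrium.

Round 2 (country A proposes): country B gets 161 if talks fail, so country A offers 161 and keeps 639.
Round 1 (country B proposes): country A can get 639 next round, worth 0.63 × 639 = 402.57 now; country B offers that and keeps 397.43.

397.43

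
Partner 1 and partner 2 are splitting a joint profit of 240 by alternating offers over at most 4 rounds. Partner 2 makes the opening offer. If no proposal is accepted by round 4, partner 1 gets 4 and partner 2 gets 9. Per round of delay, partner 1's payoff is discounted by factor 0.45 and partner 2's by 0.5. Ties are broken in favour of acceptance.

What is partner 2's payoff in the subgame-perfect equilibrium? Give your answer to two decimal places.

162.61

Round 4 (partner 1 proposes): partner 2 gets 9 if talks fail, so partner 1 offers 9 and keeps 231.
Round 3 (partner 2 proposes): partner 1 can get 231 next round, worth 0.45 × 231 = 103.95 now. Partner 2 offers 103.95 and keeps 240 − 103.95 = 136.05.
Round 2 (partner 1 proposes): partner 2 can get 136.05 next round, worth 0.5 × 136.05 = 68.025 now. Partner 1 offers 68.025 and keeps 240 − 68.025 = 171.975.
Round 1 (partner 2 proposes): partner 1 can get 171.975 next round, worth 0.45 × 171.975 = 77.38875 now; partner 2 offers that and keeps 162.61125.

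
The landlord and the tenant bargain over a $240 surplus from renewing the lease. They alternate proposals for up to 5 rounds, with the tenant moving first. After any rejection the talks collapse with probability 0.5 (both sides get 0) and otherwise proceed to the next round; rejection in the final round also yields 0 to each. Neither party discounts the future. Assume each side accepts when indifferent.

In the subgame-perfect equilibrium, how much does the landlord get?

Round 5 (the tenant proposes): the landlord will accept anything ≥ 0, so the tenant offers 0 and keeps 240.
Round 4 (the landlord proposes): rejecting gives the tenant an expected 0.5 × 240 = 120. The landlord offers 120 and keeps 240 − 120 = 120.
Round 3 (the tenant proposes): rejecting gives the landlord an expected 0.5 × 120 = 60, so the tenant offers 60, keeping 180.
Round 2 (the landlord proposes): rejecting gives the tenant an expected 0.5 × 180 = 90; the landlord offers that and keeps 150.
Round 1 (the tenant proposes): rejecting gives the landlord an expected 0.5 × 150 = 75; the tenant offers that and keeps 165.

75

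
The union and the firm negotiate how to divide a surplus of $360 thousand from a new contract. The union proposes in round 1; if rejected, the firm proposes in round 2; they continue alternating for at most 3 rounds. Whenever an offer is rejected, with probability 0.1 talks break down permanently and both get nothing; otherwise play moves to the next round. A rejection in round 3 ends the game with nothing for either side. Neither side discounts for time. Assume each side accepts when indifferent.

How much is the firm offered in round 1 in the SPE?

Round 3 (the union proposes): rejection yields 0 for the firm; the union offers 0 and keeps 360.
Round 2 (the firm proposes): rejecting gives the union an expected 0.9 × 360 = 324, so the firm offers 324, keeping 36.
Round 1 (the union proposes): rejecting gives the firm an expected 0.9 × 36 = 32.4. The union offers 32.4 and keeps 360 − 32.4 = 327.6.

32.4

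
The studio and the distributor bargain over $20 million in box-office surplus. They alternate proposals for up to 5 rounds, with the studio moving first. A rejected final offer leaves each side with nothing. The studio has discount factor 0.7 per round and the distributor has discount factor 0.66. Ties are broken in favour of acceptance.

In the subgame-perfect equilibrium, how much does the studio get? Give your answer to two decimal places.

14.21

Round 5 (the studio proposes): rejection yields 0 for the distributor; the studio offers 0 and keeps 20.
Round 4 (the distributor proposes): the studio can get 20 next round, worth 0.7 × 20 = 14 now. The distributor offers 14 and keeps 20 − 14 = 6.
Round 3 (the studio proposes): the distributor can get 6 next round, worth 0.66 × 6 = 3.96 now; the studio offers that and keeps 16.04.
Round 2 (the distributor proposes): the studio can get 16.04 next round, worth 0.7 × 16.04 = 11.228 now, so the distributor offers 11.228, keeping 8.772.
Round 1 (the studio proposes): the distributor can get 8.772 next round, worth 0.66 × 8.772 = 5.78952 now; the studio offers that and keeps 14.21048.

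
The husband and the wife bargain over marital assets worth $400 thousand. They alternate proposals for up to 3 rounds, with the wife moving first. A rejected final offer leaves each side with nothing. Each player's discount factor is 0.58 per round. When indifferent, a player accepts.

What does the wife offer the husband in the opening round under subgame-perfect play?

Round 3 (the wife proposes): the husband will accept anything ≥ 0, so the wife offers 0 and keeps 400.
Round 2 (the husband proposes): the wife can get 400 next round, worth 0.58 × 400 = 232 now, so the husband offers 232, keeping 168.
Round 1 (the wife proposes): the husband can get 168 next round, worth 0.58 × 168 = 97.44 now. The wife offers 97.44 and keeps 400 − 97.44 = 302.56.

97.44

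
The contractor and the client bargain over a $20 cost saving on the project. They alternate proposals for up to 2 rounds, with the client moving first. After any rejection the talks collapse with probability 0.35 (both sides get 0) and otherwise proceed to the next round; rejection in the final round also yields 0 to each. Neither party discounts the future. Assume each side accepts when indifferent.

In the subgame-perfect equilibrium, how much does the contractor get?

Round 2 (the contractor proposes): rejection yields 0 for the client; the contractor offers 0 and keeps 20.
Round 1 (the client proposes): rejecting gives the contractor an expected 0.65 × 20 = 13. The client offers 13 and keeps 20 − 13 = 7.

13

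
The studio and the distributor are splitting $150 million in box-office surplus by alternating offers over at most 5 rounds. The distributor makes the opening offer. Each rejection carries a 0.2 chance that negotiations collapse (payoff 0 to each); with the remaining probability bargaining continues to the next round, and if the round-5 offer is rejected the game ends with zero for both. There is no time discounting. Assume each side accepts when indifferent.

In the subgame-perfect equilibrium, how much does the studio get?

39.36

Round 5 (the distributor proposes): rejection yields 0 for the studio; the distributor offers 0 and keeps 150.
Round 4 (the studio proposes): rejecting gives the distributor an expected 0.8 × 150 = 120. The studio offers 120 and keeps 150 − 120 = 30.
Round 3 (the distributor proposes): rejecting gives the studio an expected 0.8 × 30 = 24, so the distributor offers 24, keeping 126.
Round 2 (the studio proposes): rejecting gives the distributor an expected 0.8 × 126 = 100.8, so the studio offers 100.8, keeping 49.2.
Round 1 (the distributor proposes): rejecting gives the studio an expected 0.8 × 49.2 = 39.36, so the distributor offers 39.36, keeping 110.64.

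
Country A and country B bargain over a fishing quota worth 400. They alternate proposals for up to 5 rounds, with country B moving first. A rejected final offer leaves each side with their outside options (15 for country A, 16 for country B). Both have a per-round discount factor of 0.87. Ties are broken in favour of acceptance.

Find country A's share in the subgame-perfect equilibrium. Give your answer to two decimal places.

88.08

Work backward from the last round.
Round 5 (country B proposes): country A gets 15 if talks fail, so country B offers 15 and keeps 385.
Round 4 (country A proposes): country B can get 385 next round, worth 0.87 × 385 = 334.95 now. Country A offers 334.95 and keeps 400 − 334.95 = 65.05.
Round 3 (country B proposes): country A can get 65.05 next round, worth 0.87 × 65.05 = 56.5935 now. Country B offers 56.5935 and keeps 400 − 56.5935 = 343.4065.
Round 2 (country A proposes): country B can get 343.4065 next round, worth 0.87 × 343.4065 = 298.763655 now; country A offers that and keeps 101.236345.
Round 1 (country B proposes): country A can get 101.236345 next round, worth 0.87 × 101.236345 = 88.07562015 now; country B offers that and keeps 311.92437985.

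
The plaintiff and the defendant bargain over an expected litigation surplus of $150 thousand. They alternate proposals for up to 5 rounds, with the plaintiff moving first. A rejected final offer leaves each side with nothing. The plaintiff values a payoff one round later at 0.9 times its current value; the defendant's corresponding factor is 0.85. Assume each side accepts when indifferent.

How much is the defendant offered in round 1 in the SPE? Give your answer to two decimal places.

Round 5 (the plaintiff proposes): the defendant will accept anything ≥ 0, so the plaintiff offers 0 and keeps 150.
Round 4 (the defendant proposes): the plaintiff can get 150 next round, worth 0.9 × 150 = 135 now. The defendant offers 135 and keeps 150 − 135 = 15.
Round 3 (the plaintiff proposes): the defendant can get 15 next round, worth 0.85 × 15 = 12.75 now, so the plaintiff offers 12.75, keeping 137.25.
Round 2 (the defendant proposes): the plaintiff can get 137.25 next round, worth 0.9 × 137.25 = 123.525 now; the defendant offers that and keeps 26.475.
Round 1 (the plaintiff proposes): the defendant can get 26.475 next round, worth 0.85 × 26.475 = 22.50375 now, so the plaintiff offers 22.50375, keeping 127.49625.

22.50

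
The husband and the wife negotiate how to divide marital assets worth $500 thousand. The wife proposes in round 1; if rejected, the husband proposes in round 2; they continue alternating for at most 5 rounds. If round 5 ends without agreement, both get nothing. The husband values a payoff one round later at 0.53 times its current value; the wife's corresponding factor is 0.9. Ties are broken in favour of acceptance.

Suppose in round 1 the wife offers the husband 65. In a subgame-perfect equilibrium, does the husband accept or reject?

Accept

Round 5 (the wife proposes): rejection yields 0 for the husband; the wife offers 0 and keeps 500.
Round 4 (the husband proposes): the wife can get 500 next round, worth 0.9 × 500 = 450 now; the husband offers that and keeps 50.
Round 3 (the wife proposes): the husband can get 50 next round, worth 0.53 × 50 = 26.5 now, so the wife offers 26.5, keeping 473.5.
Round 2 (the husband proposes): the wife can get 473.5 next round, worth 0.9 × 473.5 = 426.15 now, so the husband offers 426.15, keeping 73.85.
So by rejecting in round 1, the husband gets 73.85 next round, worth 0.53 × 73.85 = 39.1405 now.
Offer 65 ≥ 39.1405, so the husband accepts.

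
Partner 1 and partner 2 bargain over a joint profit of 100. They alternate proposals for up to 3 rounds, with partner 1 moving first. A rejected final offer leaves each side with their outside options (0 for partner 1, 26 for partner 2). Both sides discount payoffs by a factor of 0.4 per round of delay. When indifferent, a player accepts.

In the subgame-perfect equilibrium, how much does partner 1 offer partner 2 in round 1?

By backward induction:
Round 3 (partner 1 proposes): partner 2 gets 26 if talks fail, so partner 1 offers 26 and keeps 74.
Round 2 (partner 2 proposes): partner 1 can get 74 next round, worth 0.4 × 74 = 29.6 now; partner 2 offers that and keeps 70.4.
Round 1 (partner 1 proposes): partner 2 can get 70.4 next round, worth 0.4 × 70.4 = 28.16 now; partner 1 offers that and keeps 71.84.

28.16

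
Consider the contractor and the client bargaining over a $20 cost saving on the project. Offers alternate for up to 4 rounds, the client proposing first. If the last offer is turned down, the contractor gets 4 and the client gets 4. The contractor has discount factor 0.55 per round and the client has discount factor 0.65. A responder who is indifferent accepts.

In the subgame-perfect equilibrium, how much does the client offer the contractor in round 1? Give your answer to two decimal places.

7.00

Round 4 (the contractor proposes): the client gets 4 if talks fail, so the contractor offers 4 and keeps 16.
Round 3 (the client proposes): the contractor can get 16 next round, worth 0.55 × 16 = 8.8 now. The client offers 8.8 and keeps 20 − 8.8 = 11.2.
Round 2 (the contractor proposes): the client can get 11.2 next round, worth 0.65 × 11.2 = 7.28 now. The contractor offers 7.28 and keeps 20 − 7.28 = 12.72.
Round 1 (the client proposes): the contractor can get 12.72 next round, worth 0.55 × 12.72 = 6.996 now. The client offers 6.996 and keeps 20 − 6.996 = 13.004.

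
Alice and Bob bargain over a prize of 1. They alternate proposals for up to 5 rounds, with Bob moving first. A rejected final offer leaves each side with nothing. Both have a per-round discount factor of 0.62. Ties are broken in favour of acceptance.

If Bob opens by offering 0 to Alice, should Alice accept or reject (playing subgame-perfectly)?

Reject

Work out Alice's continuation value if the offer is rejected.
Round 5 (Bob proposes): Alice will accept anything ≥ 0, so Bob offers 0 and keeps 1.
Round 4 (Alice proposes): Bob can get 1 next round, worth 0.62 × 1 = 0.62 now; Alice offers that and keeps 0.38.
Round 3 (Bob proposes): Alice can get 0.38 next round, worth 0.62 × 0.38 = 0.2356 now; Bob offers that and keeps 0.7644.
Round 2 (Alice proposes): Bob can get 0.7644 next round, worth 0.62 × 0.7644 = 0.473928 now, so Alice offers 0.473928, keeping 0.526072.
So by rejecting in round 1, Alice gets 0.526072 next round, worth 0.62 × 0.526072 = 0.32616464 now.
Offer 0 < 0.32616464, so Alice rejects.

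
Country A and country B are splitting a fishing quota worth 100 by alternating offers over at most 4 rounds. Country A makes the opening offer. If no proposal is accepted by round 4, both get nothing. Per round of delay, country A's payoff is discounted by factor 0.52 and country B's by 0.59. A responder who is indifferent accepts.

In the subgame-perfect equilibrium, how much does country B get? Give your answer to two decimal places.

Solve by backward induction from round 4.
Round 4 (country B proposes): country A will accept anything ≥ 0, so country B offers 0 and keeps 100.
Round 3 (country A proposes): country B can get 100 next round, worth 0.59 × 100 = 59 now, so country A offers 59, keeping 41.
Round 2 (country B proposes): country A can get 41 next round, worth 0.52 × 41 = 21.32 now, so country B offers 21.32, keeping 78.68.
Round 1 (country A proposes): country B can get 78.68 next round, worth 0.59 × 78.68 = 46.4212 now; country A offers that and keeps 53.5788.

46.42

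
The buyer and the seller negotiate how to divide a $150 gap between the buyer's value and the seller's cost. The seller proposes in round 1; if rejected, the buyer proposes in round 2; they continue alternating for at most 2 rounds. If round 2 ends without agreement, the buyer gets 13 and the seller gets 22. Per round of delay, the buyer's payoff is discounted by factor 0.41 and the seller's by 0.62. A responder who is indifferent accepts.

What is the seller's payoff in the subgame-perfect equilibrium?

97.52

Round 2 (the buyer proposes): the seller gets 22 if talks fail, so the buyer offers 22 and keeps 128.
Round 1 (the seller proposes): the buyer can get 128 next round, worth 0.41 × 128 = 52.48 now; the seller offers that and keeps 97.52.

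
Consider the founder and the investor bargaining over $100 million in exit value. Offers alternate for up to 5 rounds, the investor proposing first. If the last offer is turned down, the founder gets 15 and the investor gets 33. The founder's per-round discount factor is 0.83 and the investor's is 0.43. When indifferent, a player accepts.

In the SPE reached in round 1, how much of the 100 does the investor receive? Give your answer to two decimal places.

Round 5 (the investor proposes): the founder gets 15 if talks fail, so the investor offers 15 and keeps 85.
Round 4 (the founder proposes): the investor can get 85 next round, worth 0.43 × 85 = 36.55 now. The founder offers 36.55 and keeps 100 − 36.55 = 63.45.
Round 3 (the investor proposes): the founder can get 63.45 next round, worth 0.83 × 63.45 = 52.6635 now. The investor offers 52.6635 and keeps 100 − 52.6635 = 47.3365.
Round 2 (the founder proposes): the investor can get 47.3365 next round, worth 0.43 × 47.3365 = 20.354695 now; the founder offers that and keeps 79.645305.
Round 1 (the investor proposes): the founder can get 79.645305 next round, worth 0.83 × 79.645305 = 66.10560315 now; the investor offers that and keeps 33.89439685.

33.89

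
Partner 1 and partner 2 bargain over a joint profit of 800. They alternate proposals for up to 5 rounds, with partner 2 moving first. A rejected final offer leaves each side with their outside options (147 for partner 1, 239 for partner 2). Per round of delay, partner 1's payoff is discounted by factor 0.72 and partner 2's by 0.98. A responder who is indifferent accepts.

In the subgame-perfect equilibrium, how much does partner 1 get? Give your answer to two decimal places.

92.84

Round 5 (partner 2 proposes): partner 1 gets 147 if talks fail, so partner 2 offers 147 and keeps 653.
Round 4 (partner 1 proposes): partner 2 can get 653 next round, worth 0.98 × 653 = 639.94 now, so partner 1 offers 639.94, keeping 160.06.
Round 3 (partner 2 proposes): partner 1 can get 160.06 next round, worth 0.72 × 160.06 = 115.2432 now. Partner 2 offers 115.2432 and keeps 800 − 115.2432 = 684.7568.
Round 2 (partner 1 proposes): partner 2 can get 684.7568 next round, worth 0.98 × 684.7568 = 671.061664 now; partner 1 offers that and keeps 128.938336.
Round 1 (partner 2 proposes): partner 1 can get 128.938336 next round, worth 0.72 × 128.938336 = 92.83560192 now, so partner 2 offers 92.83560192, keeping 707.16439808.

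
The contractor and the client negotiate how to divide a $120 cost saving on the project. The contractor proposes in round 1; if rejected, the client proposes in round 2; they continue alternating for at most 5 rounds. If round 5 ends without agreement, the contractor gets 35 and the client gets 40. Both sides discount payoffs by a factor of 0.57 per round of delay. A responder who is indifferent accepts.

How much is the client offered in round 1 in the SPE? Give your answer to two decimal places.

Solve by backward induction from round 5.
Round 5 (the contractor proposes): the client gets 40 if talks fail, so the contractor offers 40 and keeps 80.
Round 4 (the client proposes): the contractor can get 80 next round, worth 0.57 × 80 = 45.6 now; the client offers that and keeps 74.4.
Round 3 (the contractor proposes): the client can get 74.4 next round, worth 0.57 × 74.4 = 42.408 now. The contractor offers 42.408 and keeps 120 − 42.408 = 77.592.
Round 2 (the client proposes): the contractor can get 77.592 next round, worth 0.57 × 77.592 = 44.22744 now; the client offers that and keeps 75.77256.
Round 1 (the contractor proposes): the client can get 75.77256 next round, worth 0.57 × 75.77256 = 43.1903592 now; the contractor offers that and keeps 76.8096408.

43.19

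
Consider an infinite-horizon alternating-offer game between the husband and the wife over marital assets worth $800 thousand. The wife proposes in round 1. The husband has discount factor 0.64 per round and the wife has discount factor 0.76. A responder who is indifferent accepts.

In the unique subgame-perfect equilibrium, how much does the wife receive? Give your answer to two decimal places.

When the wife proposes, the husband accepts any offer worth at least 0.64 times what the husband would get by proposing next round; and vice versa.
This gives x = 800 − 0.64y and y = 800 − 0.76x, where x and y are each side's share when it proposes.
Hence (1 − 0.64·0.76)x = 800(1 − 0.64), i.e. 0.5136·x = 288.
x ≈ 560.7477; the husband's share is 800 − x ≈ 239.2523.

560.75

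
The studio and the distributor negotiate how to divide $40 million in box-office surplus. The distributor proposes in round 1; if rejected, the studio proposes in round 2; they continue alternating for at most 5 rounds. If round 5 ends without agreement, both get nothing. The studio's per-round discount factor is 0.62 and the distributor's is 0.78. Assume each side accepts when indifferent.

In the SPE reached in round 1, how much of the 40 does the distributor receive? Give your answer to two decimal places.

By backward induction:
Round 5 (the distributor proposes): rejection yields 0 for the studio; the distributor offers 0 and keeps 40.
Round 4 (the studio proposes): the distributor can get 40 next round, worth 0.78 × 40 = 31.2 now. The studio offers 31.2 and keeps 40 − 31.2 = 8.8.
Round 3 (the distributor proposes): the studio can get 8.8 next round, worth 0.62 × 8.8 = 5.456 now. The distributor offers 5.456 and keeps 40 − 5.456 = 34.544.
Round 2 (the studio proposes): the distributor can get 34.544 next round, worth 0.78 × 34.544 = 26.94432 now; the studio offers that and keeps 13.05568.
Round 1 (the distributor proposes): the studio can get 13.05568 next round, worth 0.62 × 13.05568 = 8.0945216 now; the distributor offers that and keeps 31.9054784.

31.91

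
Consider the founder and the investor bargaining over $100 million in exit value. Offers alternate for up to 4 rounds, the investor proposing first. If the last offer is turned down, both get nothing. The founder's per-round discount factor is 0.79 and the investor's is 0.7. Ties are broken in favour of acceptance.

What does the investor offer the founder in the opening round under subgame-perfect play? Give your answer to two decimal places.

67.39

Round 4 (the founder proposes): the investor will accept anything ≥ 0, so the founder offers 0 and keeps 100.
Round 3 (the investor proposes): the founder can get 100 next round, worth 0.79 × 100 = 79 now, so the investor offers 79, keeping 21.
Round 2 (the founder proposes): the investor can get 21 next round, worth 0.7 × 21 = 14.7 now, so the founder offers 14.7, keeping 85.3.
Round 1 (the investor proposes): the founder can get 85.3 next round, worth 0.79 × 85.3 = 67.387 now; the investor offers that and keeps 32.613.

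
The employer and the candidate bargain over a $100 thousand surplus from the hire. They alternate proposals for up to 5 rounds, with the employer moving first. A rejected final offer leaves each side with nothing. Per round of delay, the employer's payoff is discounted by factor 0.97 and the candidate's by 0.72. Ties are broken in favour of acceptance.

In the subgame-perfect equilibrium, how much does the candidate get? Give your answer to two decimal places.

Round 5 (the employer proposes): rejection yields 0 for the candidate; the employer offers 0 and keeps 100.
Round 4 (the candidate proposes): the employer can get 100 next round, worth 0.97 × 100 = 97 now; the candidate offers that and keeps 3.
Round 3 (the employer proposes): the candidate can get 3 next round, worth 0.72 × 3 = 2.16 now, so the employer offers 2.16, keeping 97.84.
Round 2 (the candidate proposes): the employer can get 97.84 next round, worth 0.97 × 97.84 = 94.9048 now; the candidate offers that and keeps 5.0952.
Round 1 (the employer proposes): the candidate can get 5.0952 next round, worth 0.72 × 5.0952 = 3.668544 now; the employer offers that and keeps 96.331456.

3.67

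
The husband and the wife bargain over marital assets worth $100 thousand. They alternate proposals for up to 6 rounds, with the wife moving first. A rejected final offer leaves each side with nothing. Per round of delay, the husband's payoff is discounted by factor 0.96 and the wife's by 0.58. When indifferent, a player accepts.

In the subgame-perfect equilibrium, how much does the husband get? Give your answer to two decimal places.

92.53

Round 6 (the husband proposes): the wife will accept anything ≥ 0, so the husband offers 0 and keeps 100.
Round 5 (the wife proposes): the husband can get 100 next round, worth 0.96 × 100 = 96 now; the wife offers that and keeps 4.
Round 4 (the husband proposes): the wife can get 4 next round, worth 0.58 × 4 = 2.32 now; the husband offers that and keeps 97.68.
Round 3 (the wife proposes): the husband can get 97.68 next round, worth 0.96 × 97.68 = 93.7728 now; the wife offers that and keeps 6.2272.
Round 2 (the husband proposes): the wife can get 6.2272 next round, worth 0.58 × 6.2272 = 3.611776 now; the husband offers that and keeps 96.388224.
Round 1 (the wife proposes): the husband can get 96.388224 next round, worth 0.96 × 96.388224 = 92.53269504 now; the wife offers that and keeps 7.46730496.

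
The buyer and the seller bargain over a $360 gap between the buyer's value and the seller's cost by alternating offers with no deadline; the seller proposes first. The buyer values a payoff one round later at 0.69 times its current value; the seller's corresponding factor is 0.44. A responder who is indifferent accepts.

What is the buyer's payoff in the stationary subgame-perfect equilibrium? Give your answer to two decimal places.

199.75

Let x be the seller's share when the seller proposes and y be the buyer's share when the buyer proposes.
The buyer accepts iff offered ≥ 0.69·y, so x = 360 − 0.69y. Symmetrically y = 360 − 0.44x.
Substituting: x = 360 − 0.69(360 − 0.44x), giving x(1 − 0.44·0.69) = 360(1 − 0.69).
So x = 360 × 0.31 / 0.6964 ≈ 160.2527, and the buyer receives 360 − x ≈ 199.7473.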